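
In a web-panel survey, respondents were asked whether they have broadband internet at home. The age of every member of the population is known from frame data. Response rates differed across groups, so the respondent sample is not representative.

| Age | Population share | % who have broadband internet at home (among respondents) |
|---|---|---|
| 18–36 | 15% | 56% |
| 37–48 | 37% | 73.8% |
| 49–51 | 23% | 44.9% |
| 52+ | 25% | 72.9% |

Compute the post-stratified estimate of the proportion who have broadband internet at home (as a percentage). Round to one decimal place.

64.3%

Each cell contributes population-share × respondent value:
  18–36: 0.15 × 56 = 8.4
  37–48: 0.37 × 73.8 = 27.306
  49–51: 0.23 × 44.9 = 10.327
  52+: 0.25 × 72.9 = 18.225
Post-stratified estimate = 64.258 → 64.3%.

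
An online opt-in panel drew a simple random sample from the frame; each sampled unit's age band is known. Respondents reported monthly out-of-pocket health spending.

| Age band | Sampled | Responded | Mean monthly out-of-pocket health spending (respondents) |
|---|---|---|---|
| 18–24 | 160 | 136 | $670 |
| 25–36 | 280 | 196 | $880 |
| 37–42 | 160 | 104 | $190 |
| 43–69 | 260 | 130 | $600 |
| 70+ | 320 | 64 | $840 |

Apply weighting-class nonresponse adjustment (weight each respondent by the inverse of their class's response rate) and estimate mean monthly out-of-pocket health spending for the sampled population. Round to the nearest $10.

$690

Class response rates: 18–24 136/160 = 85%, 25–36 196/280 = 70%, 37–42 104/160 = 65%, 43–69 130/260 = 50%, 70+ 64/320 = 20%.
Inverse-response-rate weighting restores each class to its sampled count, so class totals weight by n_sampled:
  18–24: 160 × 670 = 107,200
  25–36: 280 × 880 = 246,400
  37–42: 160 × 190 = 30,400
  43–69: 260 × 600 = 156,000
  70+: 320 × 840 = 268,800
Adjusted estimate = 808,800 / 1,180 = 685.424 → $690.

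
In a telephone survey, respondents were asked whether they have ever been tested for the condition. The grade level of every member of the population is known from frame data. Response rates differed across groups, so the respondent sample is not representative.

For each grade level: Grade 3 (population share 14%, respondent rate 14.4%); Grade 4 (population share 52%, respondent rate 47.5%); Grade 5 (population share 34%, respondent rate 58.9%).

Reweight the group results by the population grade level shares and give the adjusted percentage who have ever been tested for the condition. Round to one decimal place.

46.7%

Weight each group's respondent value by its population share:
  Grade 3: 0.14 × 14.4 = 2.016
  Grade 4: 0.52 × 47.5 = 24.7
  Grade 5: 0.34 × 58.9 = 20.026
Post-stratified estimate = 46.742 → 46.7%.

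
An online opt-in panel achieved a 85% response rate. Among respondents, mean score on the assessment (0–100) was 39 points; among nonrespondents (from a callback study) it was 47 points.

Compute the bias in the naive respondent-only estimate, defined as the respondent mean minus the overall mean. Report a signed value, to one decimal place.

-1.2

Nonresponse fraction = 1 − 0.85 = 0.15.
Bias = (nonresponse fraction) × (respondent mean − nonrespondent mean)
     = 0.15 × (39 − 47) = 0.15 × -8 = -1.2.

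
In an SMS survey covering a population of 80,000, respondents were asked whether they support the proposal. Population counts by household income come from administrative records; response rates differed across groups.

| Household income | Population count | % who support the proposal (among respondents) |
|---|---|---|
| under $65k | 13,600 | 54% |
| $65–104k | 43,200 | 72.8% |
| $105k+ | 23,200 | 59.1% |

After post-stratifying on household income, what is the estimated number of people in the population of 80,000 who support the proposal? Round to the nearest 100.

Each cell contributes its population count × the respondent rate:
  under $65k: 13,600 × 54% = 7344
  $65–104k: 43,200 × 72.8% = 31449.6
  $105k+: 23,200 × 59.1% = 13711.2
Estimated total = 52504.8 → 52,500.

52,500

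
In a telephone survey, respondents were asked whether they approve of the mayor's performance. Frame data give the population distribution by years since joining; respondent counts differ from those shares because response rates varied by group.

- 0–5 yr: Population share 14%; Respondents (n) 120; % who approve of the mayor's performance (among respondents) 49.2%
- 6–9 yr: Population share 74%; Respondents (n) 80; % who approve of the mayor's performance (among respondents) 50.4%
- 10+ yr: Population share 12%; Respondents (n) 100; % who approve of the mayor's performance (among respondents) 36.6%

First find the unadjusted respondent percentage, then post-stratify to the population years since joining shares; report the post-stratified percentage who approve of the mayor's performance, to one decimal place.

Unadjusted (pooled respondent) estimate weights by respondent counts:
  (120/300)×49.2 + (80/300)×50.4 + (100/300)×36.6 = 45.32%
Reweighting by population years since joining shares:
  0.14×49.2 + 0.74×50.4 + 0.12×36.6 = 48.576%

48.6%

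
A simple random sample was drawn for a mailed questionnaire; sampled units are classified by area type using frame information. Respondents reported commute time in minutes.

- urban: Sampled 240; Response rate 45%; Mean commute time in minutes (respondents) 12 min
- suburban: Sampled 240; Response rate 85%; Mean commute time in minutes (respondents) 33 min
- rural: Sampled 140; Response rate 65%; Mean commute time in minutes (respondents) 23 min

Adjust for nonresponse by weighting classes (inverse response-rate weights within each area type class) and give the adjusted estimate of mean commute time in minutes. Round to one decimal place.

With weight = n_sampled/n_responded per class, the weighted class total is n_sampled:
  urban: 240 × 12 = 2880
  suburban: 240 × 33 = 7920
  rural: 140 × 23 = 3220
Adjusted estimate = 14,020 / 620 = 22.6129 → 22.6.

22.6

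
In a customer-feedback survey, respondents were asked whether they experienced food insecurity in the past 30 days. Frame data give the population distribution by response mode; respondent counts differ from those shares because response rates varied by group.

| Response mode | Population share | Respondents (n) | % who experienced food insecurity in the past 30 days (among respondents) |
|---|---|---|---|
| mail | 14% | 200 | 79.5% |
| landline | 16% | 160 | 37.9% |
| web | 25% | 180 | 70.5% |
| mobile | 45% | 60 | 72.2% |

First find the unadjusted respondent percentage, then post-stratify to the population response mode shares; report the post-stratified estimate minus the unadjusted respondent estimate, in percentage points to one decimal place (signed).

Naive respondent-only estimate (weights = respondent counts):
  (200/600)×79.5 + (160/600)×37.9 + (180/600)×70.5 + (60/600)×72.2 = 64.9767%
Reweighting by population response mode shares:
  0.14×79.5 + 0.16×37.9 + 0.25×70.5 + 0.45×72.2 = 67.309%
Difference = 67.309 − 64.9767 = 2.3323 pp.

+2.3 percentage points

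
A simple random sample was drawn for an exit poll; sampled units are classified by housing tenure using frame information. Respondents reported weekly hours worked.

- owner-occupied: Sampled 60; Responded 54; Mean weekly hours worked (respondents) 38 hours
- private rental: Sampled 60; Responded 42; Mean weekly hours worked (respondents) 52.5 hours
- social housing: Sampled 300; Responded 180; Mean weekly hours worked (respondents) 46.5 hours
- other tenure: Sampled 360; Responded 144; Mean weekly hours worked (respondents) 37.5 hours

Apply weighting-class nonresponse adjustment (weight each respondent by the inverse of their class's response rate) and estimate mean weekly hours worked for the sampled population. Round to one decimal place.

Response rates by class: owner-occupied 54/60 = 90%, private rental 42/60 = 70%, social housing 180/300 = 60%, other tenure 144/360 = 40%.
Each respondent's weight = sampled/responded in their class; summing within a class gives n_sampled, so:
  owner-occupied: 60 × 38 = 2280
  private rental: 60 × 52.5 = 3150
  social housing: 300 × 46.5 = 13,950
  other tenure: 360 × 37.5 = 13,500
Adjusted estimate = 32,880 / 780 = 42.1538 → 42.2.

42.2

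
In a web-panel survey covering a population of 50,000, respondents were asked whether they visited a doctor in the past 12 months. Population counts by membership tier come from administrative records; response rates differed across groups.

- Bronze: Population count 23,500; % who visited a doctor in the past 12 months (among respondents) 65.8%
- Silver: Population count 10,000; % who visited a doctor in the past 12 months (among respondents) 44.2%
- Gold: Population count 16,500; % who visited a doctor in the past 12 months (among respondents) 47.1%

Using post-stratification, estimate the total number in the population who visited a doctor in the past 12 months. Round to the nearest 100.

27,700

Estimated count per cell = population count × respondent percentage:
  Bronze: 23,500 × 65.8% = 15,463
  Silver: 10,000 × 44.2% = 4420
  Gold: 16,500 × 47.1% = 7771.5
Estimated total = 27654.5 → 27,700.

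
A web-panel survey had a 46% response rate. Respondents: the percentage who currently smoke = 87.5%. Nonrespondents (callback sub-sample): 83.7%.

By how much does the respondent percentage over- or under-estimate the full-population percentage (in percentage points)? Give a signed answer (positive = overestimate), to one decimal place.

Nonresponse fraction = 1 − 0.46 = 0.54.
Bias = (nonresponse fraction) × (respondent percentage − nonrespondent percentage)
     = 0.54 × (87.5 − 83.7) = 0.54 × 3.8 = 2.052.

+2.1 percentage points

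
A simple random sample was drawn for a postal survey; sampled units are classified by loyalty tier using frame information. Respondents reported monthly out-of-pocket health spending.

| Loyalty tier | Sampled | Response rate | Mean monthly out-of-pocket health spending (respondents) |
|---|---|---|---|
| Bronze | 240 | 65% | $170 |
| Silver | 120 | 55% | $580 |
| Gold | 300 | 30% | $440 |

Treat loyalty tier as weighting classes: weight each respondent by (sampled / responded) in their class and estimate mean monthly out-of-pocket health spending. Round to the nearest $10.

Inverse-response-rate weighting restores each class to its sampled count, so class totals weight by n_sampled:
  Bronze: 240 × 170 = 40,800
  Silver: 120 × 580 = 69,600
  Gold: 300 × 440 = 132,000
Adjusted estimate = 242,400 / 660 = 367.273 → $370.

$370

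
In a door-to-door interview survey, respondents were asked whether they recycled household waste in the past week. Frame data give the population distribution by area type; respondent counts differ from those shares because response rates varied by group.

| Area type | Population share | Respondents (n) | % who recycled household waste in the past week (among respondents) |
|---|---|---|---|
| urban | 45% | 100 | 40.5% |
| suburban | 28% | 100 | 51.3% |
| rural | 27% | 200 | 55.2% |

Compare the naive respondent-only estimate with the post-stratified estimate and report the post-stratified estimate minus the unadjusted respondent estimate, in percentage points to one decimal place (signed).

-3.1 percentage points

Without adjustment, the pooled respondent share is:
  (100/400)×40.5 + (100/400)×51.3 + (200/400)×55.2 = 50.55%
Post-stratified estimate weights by population shares:
  0.45×40.5 + 0.28×51.3 + 0.27×55.2 = 47.493%
Difference = 47.493 − 50.55 = -3.057 pp.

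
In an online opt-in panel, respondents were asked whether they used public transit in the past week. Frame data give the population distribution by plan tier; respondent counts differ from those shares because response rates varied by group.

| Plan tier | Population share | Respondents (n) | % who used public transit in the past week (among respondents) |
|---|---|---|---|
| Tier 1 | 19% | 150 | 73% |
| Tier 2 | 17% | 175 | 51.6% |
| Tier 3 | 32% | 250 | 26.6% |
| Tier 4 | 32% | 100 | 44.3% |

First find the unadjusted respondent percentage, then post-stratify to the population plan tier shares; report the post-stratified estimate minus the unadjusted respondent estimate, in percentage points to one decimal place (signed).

-0.7 percentage points

Without adjustment, the pooled respondent share is:
  (150/675)×73 + (175/675)×51.6 + (250/675)×26.6 + (100/675)×44.3 = 46.0148%
Reweighting by population plan tier shares:
  0.19×73 + 0.17×51.6 + 0.32×26.6 + 0.32×44.3 = 45.33%
Difference = 45.33 − 46.0148 = -0.6848 pp.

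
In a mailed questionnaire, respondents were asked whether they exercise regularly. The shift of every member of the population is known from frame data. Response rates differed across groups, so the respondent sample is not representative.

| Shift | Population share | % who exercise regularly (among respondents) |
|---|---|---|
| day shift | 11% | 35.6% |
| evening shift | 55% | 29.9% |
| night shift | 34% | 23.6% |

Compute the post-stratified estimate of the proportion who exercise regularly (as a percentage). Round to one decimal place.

28.4%

Each cell contributes population-share × respondent value:
  day shift: 0.11 × 35.6 = 3.916
  evening shift: 0.55 × 29.9 = 16.445
  night shift: 0.34 × 23.6 = 8.024
Post-stratified estimate = 28.385 → 28.4%.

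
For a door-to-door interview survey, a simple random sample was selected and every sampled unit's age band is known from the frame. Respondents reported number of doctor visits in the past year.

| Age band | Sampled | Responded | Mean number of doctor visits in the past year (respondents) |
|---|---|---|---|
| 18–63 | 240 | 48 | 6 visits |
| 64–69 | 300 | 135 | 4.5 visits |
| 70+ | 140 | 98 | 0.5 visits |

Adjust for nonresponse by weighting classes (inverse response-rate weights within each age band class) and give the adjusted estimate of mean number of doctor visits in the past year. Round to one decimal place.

4.2

Response rates by class: 18–63 48/240 = 20%, 64–69 135/300 = 45%, 70+ 98/140 = 70%.
Inverse-response-rate weighting restores each class to its sampled count, so class totals weight by n_sampled:
  18–63: 240 × 6 = 1440
  64–69: 300 × 4.5 = 1350
  70+: 140 × 0.5 = 70
Adjusted estimate = 2860 / 680 = 4.20588 → 4.2.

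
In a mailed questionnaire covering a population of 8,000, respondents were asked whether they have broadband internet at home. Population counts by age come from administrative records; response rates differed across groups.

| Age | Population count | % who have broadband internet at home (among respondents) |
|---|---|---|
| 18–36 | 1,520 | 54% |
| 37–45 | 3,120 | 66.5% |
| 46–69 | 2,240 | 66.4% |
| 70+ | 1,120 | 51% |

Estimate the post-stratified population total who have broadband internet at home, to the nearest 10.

4,950

Each cell contributes its population count × the respondent rate:
  18–36: 1,520 × 54% = 820.8
  37–45: 3,120 × 66.5% = 2074.8
  46–69: 2,240 × 66.4% = 1487.36
  70+: 1,120 × 51% = 571.2
Estimated total = 4954.16 → 4,950.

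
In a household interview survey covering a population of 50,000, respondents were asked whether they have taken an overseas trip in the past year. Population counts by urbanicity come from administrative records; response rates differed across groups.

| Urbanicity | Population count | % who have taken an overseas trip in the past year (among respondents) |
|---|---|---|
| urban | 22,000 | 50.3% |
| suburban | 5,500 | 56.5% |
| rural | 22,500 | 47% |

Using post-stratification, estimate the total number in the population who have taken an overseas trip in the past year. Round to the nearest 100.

Estimated count per cell = population count × respondent percentage:
  urban: 22,000 × 50.3% = 11,066
  suburban: 5,500 × 56.5% = 3107.5
  rural: 22,500 × 47% = 10,575
Estimated total = 24748.5 → 24,700.

24,700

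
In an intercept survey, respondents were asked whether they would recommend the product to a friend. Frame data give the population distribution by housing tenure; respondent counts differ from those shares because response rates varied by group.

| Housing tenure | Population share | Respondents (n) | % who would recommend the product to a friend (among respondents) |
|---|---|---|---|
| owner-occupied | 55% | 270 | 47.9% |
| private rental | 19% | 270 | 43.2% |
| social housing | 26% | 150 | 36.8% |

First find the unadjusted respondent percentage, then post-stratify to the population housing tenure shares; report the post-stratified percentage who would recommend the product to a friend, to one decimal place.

Naive respondent-only estimate (weights = respondent counts):
  (270/690)×47.9 + (270/690)×43.2 + (150/690)×36.8 = 43.6478%
Post-stratified estimate weights by population shares:
  0.55×47.9 + 0.19×43.2 + 0.26×36.8 = 44.121%

44.1%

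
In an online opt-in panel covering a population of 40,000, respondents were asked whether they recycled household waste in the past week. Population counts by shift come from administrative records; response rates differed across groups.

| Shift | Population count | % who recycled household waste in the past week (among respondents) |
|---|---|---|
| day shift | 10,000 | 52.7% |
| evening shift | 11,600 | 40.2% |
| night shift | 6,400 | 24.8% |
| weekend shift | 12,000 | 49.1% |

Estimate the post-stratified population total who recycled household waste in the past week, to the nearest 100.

17,400

Estimated count per cell = population count × respondent percentage:
  day shift: 10,000 × 52.7% = 5270
  evening shift: 11,600 × 40.2% = 4663.2
  night shift: 6,400 × 24.8% = 1587.2
  weekend shift: 12,000 × 49.1% = 5892
Estimated total = 17412.4 → 17,400.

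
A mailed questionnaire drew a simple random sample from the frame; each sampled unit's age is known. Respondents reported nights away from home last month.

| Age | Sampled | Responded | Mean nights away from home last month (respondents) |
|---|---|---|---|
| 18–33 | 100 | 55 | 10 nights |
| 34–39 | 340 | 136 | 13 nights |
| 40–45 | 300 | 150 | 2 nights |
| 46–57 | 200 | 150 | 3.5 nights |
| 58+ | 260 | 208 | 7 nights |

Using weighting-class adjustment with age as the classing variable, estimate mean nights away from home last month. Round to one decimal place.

7.1

Response rates by class: 18–33 55/100 = 55%, 34–39 136/340 = 40%, 40–45 150/300 = 50%, 46–57 150/200 = 75%, 58+ 208/260 = 80%.
Weighting each respondent by the inverse class response rate inflates each class back to its sampled size, so the class weight is n_sampled:
  18–33: 100 × 10 = 1000
  34–39: 340 × 13 = 4420
  40–45: 300 × 2 = 600
  46–57: 200 × 3.5 = 700
  58+: 260 × 7 = 1820
Adjusted estimate = 8540 / 1,200 = 7.11667 → 7.1.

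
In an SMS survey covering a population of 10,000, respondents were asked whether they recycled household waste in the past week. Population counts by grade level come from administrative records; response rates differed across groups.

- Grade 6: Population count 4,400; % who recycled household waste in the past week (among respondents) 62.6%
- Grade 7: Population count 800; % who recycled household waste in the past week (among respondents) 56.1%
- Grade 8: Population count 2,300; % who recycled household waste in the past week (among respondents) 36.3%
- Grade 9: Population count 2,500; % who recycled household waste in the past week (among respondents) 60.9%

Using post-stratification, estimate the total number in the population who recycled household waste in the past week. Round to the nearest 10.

Estimated count per cell = population count × respondent percentage:
  Grade 6: 4,400 × 62.6% = 2754.4
  Grade 7: 800 × 56.1% = 448.8
  Grade 8: 2,300 × 36.3% = 834.9
  Grade 9: 2,500 × 60.9% = 1522.5
Estimated total = 5560.6 → 5,560.

5,560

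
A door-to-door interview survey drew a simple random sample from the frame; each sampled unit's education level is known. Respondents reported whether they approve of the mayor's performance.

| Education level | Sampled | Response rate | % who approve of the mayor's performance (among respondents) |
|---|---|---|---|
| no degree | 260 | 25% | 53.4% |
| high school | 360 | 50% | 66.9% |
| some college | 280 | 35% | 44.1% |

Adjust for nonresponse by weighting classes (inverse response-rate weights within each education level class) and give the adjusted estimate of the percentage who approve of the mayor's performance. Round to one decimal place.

Inverse-response-rate weighting restores each class to its sampled count, so class totals weight by n_sampled:
  no degree: 260 × 53.4 = 13,884
  high school: 360 × 66.9 = 24084
  some college: 280 × 44.1 = 12,348
Adjusted estimate = 50,316 / 900 = 55.9067 → 55.9%.

55.9%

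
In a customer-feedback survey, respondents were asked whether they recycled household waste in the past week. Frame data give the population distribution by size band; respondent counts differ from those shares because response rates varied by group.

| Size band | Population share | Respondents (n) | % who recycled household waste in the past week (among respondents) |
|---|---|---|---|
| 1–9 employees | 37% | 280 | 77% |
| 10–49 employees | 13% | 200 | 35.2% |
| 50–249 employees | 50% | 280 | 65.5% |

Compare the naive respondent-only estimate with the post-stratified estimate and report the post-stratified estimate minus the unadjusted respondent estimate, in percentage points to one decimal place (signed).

Naive respondent-only estimate (weights = respondent counts):
  (280/760)×77 + (200/760)×35.2 + (280/760)×65.5 = 61.7632%
Reweighting by population size band shares:
  0.37×77 + 0.13×35.2 + 0.5×65.5 = 65.816%
Difference = 65.816 − 61.7632 = 4.0528 pp.

+4.1 percentage points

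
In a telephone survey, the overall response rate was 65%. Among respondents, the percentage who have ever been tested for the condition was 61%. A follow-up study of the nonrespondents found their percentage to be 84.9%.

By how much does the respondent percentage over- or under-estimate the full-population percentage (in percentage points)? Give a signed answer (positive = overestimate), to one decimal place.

-8.4 percentage points

Nonresponse fraction = 1 − 0.65 = 0.35.
Bias = (nonresponse fraction) × (respondent percentage − nonrespondent percentage)
     = 0.35 × (61 − 84.9) = 0.35 × -23.9 = -8.365.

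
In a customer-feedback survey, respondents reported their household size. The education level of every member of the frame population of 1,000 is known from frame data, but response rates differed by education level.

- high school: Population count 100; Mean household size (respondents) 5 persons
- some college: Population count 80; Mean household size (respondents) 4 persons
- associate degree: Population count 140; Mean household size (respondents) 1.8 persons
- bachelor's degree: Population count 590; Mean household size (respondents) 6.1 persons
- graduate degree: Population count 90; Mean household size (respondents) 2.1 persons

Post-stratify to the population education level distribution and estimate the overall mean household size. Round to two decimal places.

Post-stratification weights by population share, not respondent share:
  high school: (100/1,000) × 5 = 0.5
  some college: (80/1,000) × 4 = 0.32
  associate degree: (140/1,000) × 1.8 = 0.252
  bachelor's degree: (590/1,000) × 6.1 = 3.599
  graduate degree: (90/1,000) × 2.1 = 0.189
Post-stratified estimate = 4.86 → 4.86.

4.86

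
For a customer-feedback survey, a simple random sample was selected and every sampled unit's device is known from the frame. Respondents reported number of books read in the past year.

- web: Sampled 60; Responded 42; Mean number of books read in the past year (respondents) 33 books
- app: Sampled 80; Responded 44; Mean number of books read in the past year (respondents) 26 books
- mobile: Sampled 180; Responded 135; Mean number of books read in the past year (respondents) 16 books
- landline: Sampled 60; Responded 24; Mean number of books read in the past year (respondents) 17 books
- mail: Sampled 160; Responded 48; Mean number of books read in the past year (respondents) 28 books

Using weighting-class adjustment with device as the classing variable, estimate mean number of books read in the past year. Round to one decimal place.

Class response rates: web 42/60 = 70%, app 44/80 = 55%, mobile 135/180 = 75%, landline 24/60 = 40%, mail 48/160 = 30%.
Inverse-response-rate weighting restores each class to its sampled count, so class totals weight by n_sampled:
  web: 60 × 33 = 1980
  app: 80 × 26 = 2080
  mobile: 180 × 16 = 2880
  landline: 60 × 17 = 1020
  mail: 160 × 28 = 4480
Adjusted estimate = 12,440 / 540 = 23.037 → 23.0.

23.0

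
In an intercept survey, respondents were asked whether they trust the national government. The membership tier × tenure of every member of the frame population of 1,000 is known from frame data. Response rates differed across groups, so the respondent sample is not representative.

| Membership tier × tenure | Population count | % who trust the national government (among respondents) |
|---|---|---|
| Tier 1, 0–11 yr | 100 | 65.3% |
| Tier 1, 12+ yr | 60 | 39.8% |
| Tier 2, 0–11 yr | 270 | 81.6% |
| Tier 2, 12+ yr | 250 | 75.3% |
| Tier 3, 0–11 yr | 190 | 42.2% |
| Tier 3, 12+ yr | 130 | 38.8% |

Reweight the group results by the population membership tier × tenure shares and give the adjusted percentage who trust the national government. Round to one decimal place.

62.8%

Post-stratification weights by population share, not respondent share:
  Tier 1, 0–11 yr: (100/1,000) × 65.3 = 6.53
  Tier 1, 12+ yr: (60/1,000) × 39.8 = 2.388
  Tier 2, 0–11 yr: (270/1,000) × 81.6 = 22.032
  Tier 2, 12+ yr: (250/1,000) × 75.3 = 18.825
  Tier 3, 0–11 yr: (190/1,000) × 42.2 = 8.018
  Tier 3, 12+ yr: (130/1,000) × 38.8 = 5.044
Post-stratified estimate = 62.837 → 62.8%.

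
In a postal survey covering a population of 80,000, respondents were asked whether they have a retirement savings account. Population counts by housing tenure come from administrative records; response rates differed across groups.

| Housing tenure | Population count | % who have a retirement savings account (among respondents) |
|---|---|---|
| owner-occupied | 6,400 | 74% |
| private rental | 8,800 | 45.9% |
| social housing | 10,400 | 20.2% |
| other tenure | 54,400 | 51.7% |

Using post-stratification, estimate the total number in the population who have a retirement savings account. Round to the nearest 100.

Estimated count per cell = population count × respondent percentage:
  owner-occupied: 6,400 × 74% = 4736
  private rental: 8,800 × 45.9% = 4039.2
  social housing: 10,400 × 20.2% = 2100.8
  other tenure: 54,400 × 51.7% = 28124.8
Estimated total = 39000.8 → 39,000.

39,000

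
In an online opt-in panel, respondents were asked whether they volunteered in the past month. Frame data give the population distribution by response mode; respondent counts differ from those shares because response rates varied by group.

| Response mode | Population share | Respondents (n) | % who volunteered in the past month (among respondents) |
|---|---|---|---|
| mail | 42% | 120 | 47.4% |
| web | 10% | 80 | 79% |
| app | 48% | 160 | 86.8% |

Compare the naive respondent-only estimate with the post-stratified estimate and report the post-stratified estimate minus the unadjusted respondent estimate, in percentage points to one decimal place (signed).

-2.5 percentage points

Unadjusted (pooled respondent) estimate weights by respondent counts:
  (120/360)×47.4 + (80/360)×79 + (160/360)×86.8 = 71.9333%
Reweighting by population response mode shares:
  0.42×47.4 + 0.1×79 + 0.48×86.8 = 69.472%
Difference = 69.472 − 71.9333 = -2.4613 pp.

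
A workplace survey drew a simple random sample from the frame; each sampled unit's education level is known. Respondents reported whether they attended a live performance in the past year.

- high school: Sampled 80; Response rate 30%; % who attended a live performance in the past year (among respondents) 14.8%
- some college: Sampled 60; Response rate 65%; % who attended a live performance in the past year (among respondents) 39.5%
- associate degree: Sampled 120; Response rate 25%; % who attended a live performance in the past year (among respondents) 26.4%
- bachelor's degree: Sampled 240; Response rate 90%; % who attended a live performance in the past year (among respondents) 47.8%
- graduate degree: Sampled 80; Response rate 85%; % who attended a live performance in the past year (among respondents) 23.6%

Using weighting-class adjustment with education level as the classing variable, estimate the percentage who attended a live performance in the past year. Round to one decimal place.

With weight = n_sampled/n_responded per class, the weighted class total is n_sampled:
  high school: 80 × 14.8 = 1184
  some college: 60 × 39.5 = 2370
  associate degree: 120 × 26.4 = 3168
  bachelor's degree: 240 × 47.8 = 11,472
  graduate degree: 80 × 23.6 = 1888
Adjusted estimate = 20,082 / 580 = 34.6241 → 34.6%.

34.6%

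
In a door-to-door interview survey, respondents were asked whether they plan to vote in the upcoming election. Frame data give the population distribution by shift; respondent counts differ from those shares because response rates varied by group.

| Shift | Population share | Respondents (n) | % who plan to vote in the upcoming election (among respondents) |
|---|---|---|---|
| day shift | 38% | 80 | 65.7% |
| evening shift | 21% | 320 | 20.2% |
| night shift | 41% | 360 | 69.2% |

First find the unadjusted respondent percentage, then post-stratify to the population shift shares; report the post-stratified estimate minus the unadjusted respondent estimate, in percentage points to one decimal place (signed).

Naive respondent-only estimate (weights = respondent counts):
  (80/760)×65.7 + (320/760)×20.2 + (360/760)×69.2 = 48.2%
Post-stratifying to population shares instead:
  0.38×65.7 + 0.21×20.2 + 0.41×69.2 = 57.58%
Difference = 57.58 − 48.2 = 9.38 pp.

+9.4 percentage points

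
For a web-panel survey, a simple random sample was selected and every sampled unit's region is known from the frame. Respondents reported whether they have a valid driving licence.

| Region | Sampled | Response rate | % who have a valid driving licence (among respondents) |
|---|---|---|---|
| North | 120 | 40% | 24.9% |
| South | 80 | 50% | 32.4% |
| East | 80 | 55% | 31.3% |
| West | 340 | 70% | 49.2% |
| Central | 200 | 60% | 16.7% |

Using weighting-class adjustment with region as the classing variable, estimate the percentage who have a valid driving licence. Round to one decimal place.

34.3%

With weight = n_sampled/n_responded per class, the weighted class total is n_sampled:
  North: 120 × 24.9 = 2988
  South: 80 × 32.4 = 2592
  East: 80 × 31.3 = 2504
  West: 340 × 49.2 = 16,728
  Central: 200 × 16.7 = 3340
Adjusted estimate = 28,152 / 820 = 34.3317 → 34.3%.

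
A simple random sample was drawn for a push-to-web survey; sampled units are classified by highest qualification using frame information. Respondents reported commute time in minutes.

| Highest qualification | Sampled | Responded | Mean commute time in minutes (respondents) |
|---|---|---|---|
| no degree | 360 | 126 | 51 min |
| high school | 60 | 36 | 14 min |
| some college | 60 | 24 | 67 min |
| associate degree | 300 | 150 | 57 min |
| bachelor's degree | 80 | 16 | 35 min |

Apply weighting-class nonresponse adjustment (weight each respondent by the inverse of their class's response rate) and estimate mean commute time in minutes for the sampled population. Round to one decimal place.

Response rates by class: no degree 126/360 = 35%, high school 36/60 = 60%, some college 24/60 = 40%, associate degree 150/300 = 50%, bachelor's degree 16/80 = 20%.
Weighting each respondent by the inverse class response rate inflates each class back to its sampled size, so the class weight is n_sampled:
  no degree: 360 × 51 = 18,360
  high school: 60 × 14 = 840
  some college: 60 × 67 = 4020
  associate degree: 300 × 57 = 17,100
  bachelor's degree: 80 × 35 = 2800
Adjusted estimate = 43,120 / 860 = 50.1395 → 50.1.

50.1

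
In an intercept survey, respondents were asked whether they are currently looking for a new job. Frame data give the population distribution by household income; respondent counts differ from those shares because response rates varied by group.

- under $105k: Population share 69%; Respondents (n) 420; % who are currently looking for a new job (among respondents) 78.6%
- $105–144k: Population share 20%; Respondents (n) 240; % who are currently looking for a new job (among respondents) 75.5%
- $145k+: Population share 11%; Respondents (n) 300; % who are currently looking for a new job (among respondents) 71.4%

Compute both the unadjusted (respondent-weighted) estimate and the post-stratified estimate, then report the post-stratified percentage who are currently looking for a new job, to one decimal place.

Naive respondent-only estimate (weights = respondent counts):
  (420/960)×78.6 + (240/960)×75.5 + (300/960)×71.4 = 75.575%
Reweighting by population household income shares:
  0.69×78.6 + 0.2×75.5 + 0.11×71.4 = 77.188%

77.2%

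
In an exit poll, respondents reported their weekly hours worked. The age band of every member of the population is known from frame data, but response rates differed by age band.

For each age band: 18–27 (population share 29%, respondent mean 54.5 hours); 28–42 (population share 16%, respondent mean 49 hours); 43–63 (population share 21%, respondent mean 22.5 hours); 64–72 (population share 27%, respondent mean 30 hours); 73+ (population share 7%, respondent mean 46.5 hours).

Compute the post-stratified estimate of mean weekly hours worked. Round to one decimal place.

Reweight to the known age band distribution:
  18–27: 0.29 × 54.5 = 15.805
  28–42: 0.16 × 49 = 7.84
  43–63: 0.21 × 22.5 = 4.725
  64–72: 0.27 × 30 = 8.1
  73+: 0.07 × 46.5 = 3.255
Post-stratified estimate = 39.725 → 39.7.

39.7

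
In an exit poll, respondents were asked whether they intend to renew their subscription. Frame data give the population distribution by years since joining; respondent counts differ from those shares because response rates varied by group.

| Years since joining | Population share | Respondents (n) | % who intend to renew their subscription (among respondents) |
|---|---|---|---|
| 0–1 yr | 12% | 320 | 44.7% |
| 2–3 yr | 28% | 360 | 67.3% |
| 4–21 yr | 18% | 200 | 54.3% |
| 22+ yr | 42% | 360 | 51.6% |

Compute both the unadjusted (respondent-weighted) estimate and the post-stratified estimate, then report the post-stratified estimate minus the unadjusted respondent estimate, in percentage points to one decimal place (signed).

Naive respondent-only estimate (weights = respondent counts):
  (320/1240)×44.7 + (360/1240)×67.3 + (200/1240)×54.3 + (360/1240)×51.6 = 54.8129%
Post-stratifying to population shares instead:
  0.12×44.7 + 0.28×67.3 + 0.18×54.3 + 0.42×51.6 = 55.654%
Difference = 55.654 − 54.8129 = 0.8411 pp.

+0.8 percentage points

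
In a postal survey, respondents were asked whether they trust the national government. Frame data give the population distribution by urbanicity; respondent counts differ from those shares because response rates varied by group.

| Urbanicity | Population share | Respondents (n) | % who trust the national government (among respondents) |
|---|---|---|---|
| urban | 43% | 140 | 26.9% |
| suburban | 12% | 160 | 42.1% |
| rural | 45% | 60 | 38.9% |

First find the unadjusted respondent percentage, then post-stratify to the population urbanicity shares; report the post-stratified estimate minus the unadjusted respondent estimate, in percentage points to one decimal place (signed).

-1.5 percentage points

Unadjusted (pooled respondent) estimate weights by respondent counts:
  (140/360)×26.9 + (160/360)×42.1 + (60/360)×38.9 = 35.6556%
Post-stratifying to population shares instead:
  0.43×26.9 + 0.12×42.1 + 0.45×38.9 = 34.124%
Difference = 34.124 − 35.6556 = -1.5316 pp.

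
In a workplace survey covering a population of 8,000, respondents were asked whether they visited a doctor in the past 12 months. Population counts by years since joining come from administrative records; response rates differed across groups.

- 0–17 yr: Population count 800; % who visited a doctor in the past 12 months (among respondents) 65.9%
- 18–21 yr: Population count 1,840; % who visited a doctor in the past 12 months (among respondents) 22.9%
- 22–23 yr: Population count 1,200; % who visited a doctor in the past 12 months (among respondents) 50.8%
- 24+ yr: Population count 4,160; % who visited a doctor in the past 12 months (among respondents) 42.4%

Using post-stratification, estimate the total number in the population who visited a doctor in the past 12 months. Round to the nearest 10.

3,320

Apply each group's respondent rate to its population count:
  0–17 yr: 800 × 65.9% = 527.2
  18–21 yr: 1,840 × 22.9% = 421.36
  22–23 yr: 1,200 × 50.8% = 609.6
  24+ yr: 4,160 × 42.4% = 1763.84
Estimated total = 3322 → 3,320.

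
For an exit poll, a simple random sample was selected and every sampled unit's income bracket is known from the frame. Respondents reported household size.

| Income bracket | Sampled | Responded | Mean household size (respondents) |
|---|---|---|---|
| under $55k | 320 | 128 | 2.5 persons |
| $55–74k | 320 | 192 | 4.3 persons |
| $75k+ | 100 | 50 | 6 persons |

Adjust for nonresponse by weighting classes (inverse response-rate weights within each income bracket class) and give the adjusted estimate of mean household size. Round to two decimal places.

3.75

Class response rates: under $55k 128/320 = 40%, $55–74k 192/320 = 60%, $75k+ 50/100 = 50%.
With weight = n_sampled/n_responded per class, the weighted class total is n_sampled:
  under $55k: 320 × 2.5 = 800
  $55–74k: 320 × 4.3 = 1376
  $75k+: 100 × 6 = 600
Adjusted estimate = 2776 / 740 = 3.75135 → 3.75.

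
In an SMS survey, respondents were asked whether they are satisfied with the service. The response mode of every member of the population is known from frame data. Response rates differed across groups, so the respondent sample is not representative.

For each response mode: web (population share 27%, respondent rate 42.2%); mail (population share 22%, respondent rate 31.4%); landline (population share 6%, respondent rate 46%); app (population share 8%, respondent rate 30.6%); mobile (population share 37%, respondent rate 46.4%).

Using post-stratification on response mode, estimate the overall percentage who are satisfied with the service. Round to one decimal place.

40.7%

Weight each group's respondent value by its population share:
  web: 0.27 × 42.2 = 11.394
  mail: 0.22 × 31.4 = 6.908
  landline: 0.06 × 46 = 2.76
  app: 0.08 × 30.6 = 2.448
  mobile: 0.37 × 46.4 = 17.168
Post-stratified estimate = 40.678 → 40.7%.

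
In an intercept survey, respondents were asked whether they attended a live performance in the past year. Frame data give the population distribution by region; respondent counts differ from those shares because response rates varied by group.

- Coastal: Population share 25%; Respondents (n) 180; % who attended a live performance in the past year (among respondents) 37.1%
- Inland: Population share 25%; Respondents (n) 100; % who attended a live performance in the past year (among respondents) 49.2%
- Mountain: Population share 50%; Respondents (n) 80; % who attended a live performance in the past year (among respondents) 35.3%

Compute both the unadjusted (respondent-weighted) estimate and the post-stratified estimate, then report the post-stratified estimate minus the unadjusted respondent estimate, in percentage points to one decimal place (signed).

Without adjustment, the pooled respondent share is:
  (180/360)×37.1 + (100/360)×49.2 + (80/360)×35.3 = 40.0611%
Post-stratifying to population shares instead:
  0.25×37.1 + 0.25×49.2 + 0.5×35.3 = 39.225%
Difference = 39.225 − 40.0611 = -0.8361 pp.

-0.8 percentage points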